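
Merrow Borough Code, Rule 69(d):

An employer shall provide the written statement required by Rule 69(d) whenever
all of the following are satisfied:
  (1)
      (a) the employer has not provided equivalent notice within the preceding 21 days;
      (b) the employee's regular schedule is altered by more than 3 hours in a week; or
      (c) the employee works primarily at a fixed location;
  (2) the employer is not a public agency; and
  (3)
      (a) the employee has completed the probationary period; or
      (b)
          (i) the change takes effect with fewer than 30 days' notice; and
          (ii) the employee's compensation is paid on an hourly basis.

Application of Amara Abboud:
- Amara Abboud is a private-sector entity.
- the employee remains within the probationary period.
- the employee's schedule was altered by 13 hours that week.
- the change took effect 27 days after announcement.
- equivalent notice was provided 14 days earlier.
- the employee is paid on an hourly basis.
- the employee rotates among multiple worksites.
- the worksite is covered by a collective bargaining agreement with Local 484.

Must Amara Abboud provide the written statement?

(a) no recent notice — not met.
(b) schedule shift > 3h — satisfied.
(c) fixed location — not met.
(1): F OR T OR F → true.
(2) not (public agency) — met.
(a) past probation — not met.
(i) < 30 days' notice — met.
(ii) hourly-paid — holds.
(b): T AND T → true.
So (3) is satisfied (F OR T).
So Overall is satisfied (T AND T AND T).

Yes — required.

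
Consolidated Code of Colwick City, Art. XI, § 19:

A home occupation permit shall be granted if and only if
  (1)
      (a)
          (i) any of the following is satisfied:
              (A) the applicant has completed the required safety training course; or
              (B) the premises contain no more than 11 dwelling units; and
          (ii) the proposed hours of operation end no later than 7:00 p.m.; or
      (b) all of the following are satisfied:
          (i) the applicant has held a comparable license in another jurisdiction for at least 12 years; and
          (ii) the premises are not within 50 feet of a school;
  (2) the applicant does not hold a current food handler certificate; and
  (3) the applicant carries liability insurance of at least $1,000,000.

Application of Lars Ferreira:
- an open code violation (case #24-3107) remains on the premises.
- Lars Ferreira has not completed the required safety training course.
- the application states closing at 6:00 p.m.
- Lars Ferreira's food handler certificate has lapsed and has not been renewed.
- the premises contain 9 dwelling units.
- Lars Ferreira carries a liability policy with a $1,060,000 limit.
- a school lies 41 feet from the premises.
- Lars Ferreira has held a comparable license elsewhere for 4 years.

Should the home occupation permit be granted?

(A) safety training — not satisfied.
(B) ≤ 11 units — holds.
(i) = F OR T = true.
(ii) closes by 7 p.m. — met.
(a): T AND T → true.
(i) prior license ≥ 12 yr — not satisfied.
(ii) ≥50 ft from school — fails.
(b): F AND F → false.
(1) = T OR F = true.
(2) not (food handler cert.) — satisfied.
(3) insurance ≥ $1,000,000 — satisfied.
Overall: T AND T AND T → true.

Yes — granted.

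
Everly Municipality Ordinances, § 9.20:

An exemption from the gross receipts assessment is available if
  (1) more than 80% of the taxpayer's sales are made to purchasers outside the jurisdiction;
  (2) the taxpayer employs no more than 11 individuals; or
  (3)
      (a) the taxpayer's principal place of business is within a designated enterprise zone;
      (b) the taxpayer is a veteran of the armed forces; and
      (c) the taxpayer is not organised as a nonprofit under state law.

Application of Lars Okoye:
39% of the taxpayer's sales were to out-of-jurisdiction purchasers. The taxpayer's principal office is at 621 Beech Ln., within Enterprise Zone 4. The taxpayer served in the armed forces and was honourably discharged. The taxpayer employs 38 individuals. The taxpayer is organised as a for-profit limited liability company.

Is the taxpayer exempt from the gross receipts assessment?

(1) >80% out-of-jur. sales — not met.
(2) ≤ 11 employees — not satisfied.
(a) in enterprise zone — met.
(b) veteran — met.
(c) not (nonprofit) — satisfied.
(3): T AND T AND T → true.
Overall = F OR F OR T = true.

Yes — exempt.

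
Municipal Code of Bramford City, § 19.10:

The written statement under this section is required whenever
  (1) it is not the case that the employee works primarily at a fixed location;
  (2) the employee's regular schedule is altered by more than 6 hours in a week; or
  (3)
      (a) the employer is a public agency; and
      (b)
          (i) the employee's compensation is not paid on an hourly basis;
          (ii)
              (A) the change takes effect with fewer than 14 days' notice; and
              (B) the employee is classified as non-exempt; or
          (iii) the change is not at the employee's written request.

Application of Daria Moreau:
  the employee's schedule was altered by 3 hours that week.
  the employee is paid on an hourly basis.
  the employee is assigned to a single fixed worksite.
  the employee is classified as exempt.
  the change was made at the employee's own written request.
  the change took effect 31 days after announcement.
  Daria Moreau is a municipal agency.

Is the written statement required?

(1) not (fixed location) — not met.
(2) schedule shift > 6h — not satisfied.
(a) public agency — satisfied.
(i) not (hourly-paid) — not met.
(A) < 14 days' notice — fails.
(B) non-exempt — not met.
(ii) = F AND F = false.
(iii) not employee-requested — fails.
(b) = F OR F OR F = false.
(3) = T AND F = false.
Overall: F OR F OR F → false.

No — not required.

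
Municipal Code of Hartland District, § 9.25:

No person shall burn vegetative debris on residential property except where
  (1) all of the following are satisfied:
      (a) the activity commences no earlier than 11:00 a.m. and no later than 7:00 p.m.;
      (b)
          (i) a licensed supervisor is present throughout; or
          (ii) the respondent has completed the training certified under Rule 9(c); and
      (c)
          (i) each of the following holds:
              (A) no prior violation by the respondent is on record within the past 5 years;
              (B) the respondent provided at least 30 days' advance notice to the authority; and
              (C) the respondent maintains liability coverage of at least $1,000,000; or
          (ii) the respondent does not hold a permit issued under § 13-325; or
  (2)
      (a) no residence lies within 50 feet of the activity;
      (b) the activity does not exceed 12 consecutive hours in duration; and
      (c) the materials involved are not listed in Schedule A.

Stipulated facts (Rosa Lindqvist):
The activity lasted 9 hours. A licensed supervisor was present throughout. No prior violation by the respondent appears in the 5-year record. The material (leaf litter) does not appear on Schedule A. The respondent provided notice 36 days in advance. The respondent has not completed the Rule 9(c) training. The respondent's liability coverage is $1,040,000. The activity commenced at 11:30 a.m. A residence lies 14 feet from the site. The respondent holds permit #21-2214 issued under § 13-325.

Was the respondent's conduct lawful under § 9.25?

Yes — lawful.

(a) start within hours — satisfied.
(i) supervisor present — holds.
(ii) training certified — not satisfied.
So (b) is satisfied (T OR F).
(A) no prior violation — satisfied.
(B) ≥30 days' notice — met.
(C) coverage ≥ $1,000,000 — met.
So (i) is satisfied (T AND T AND T).
(ii) not (holds permit) — fails.
(c) = T OR F = true.
(1): T AND T AND T → true.
(a) no residence in 50 ft — not satisfied.
(b) ≤ 12 hrs duration — holds.
(c) not (Schedule A material) — satisfied.
(2) = F AND T AND T = false.
So Overall is satisfied (T OR F).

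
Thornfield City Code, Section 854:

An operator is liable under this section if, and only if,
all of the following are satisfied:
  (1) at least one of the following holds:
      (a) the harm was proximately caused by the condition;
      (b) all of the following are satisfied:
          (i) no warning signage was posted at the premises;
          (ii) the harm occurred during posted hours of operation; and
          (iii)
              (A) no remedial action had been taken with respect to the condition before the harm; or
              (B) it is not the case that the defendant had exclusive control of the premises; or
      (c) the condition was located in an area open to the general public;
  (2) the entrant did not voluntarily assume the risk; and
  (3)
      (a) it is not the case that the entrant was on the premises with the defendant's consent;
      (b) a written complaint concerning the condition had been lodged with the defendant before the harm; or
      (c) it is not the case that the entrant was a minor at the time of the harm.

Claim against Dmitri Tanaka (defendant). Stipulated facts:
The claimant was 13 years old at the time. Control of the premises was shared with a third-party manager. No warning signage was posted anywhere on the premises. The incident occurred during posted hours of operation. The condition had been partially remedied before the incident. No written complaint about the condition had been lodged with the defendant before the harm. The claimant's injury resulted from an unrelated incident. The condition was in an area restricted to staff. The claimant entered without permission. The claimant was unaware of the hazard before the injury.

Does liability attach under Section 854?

Yes — liable.

(a) proximate cause — fails.
(i) no signage posted — met.
(ii) during posted hours — satisfied.
(A) no remedial action — fails.
(B) not (exclusive control) — satisfied.
So (iii) is satisfied (F OR T).
So (b) is satisfied (T AND T AND T).
(c) public area — fails.
(1) = F OR T OR F = true.
(2) no assumed risk — holds.
(a) not (consent to enter) — satisfied.
(b) complaint lodged — fails.
(c) not (entrant a minor) — fails.
(3): T OR F OR F → true.
Overall: T AND T AND T → true.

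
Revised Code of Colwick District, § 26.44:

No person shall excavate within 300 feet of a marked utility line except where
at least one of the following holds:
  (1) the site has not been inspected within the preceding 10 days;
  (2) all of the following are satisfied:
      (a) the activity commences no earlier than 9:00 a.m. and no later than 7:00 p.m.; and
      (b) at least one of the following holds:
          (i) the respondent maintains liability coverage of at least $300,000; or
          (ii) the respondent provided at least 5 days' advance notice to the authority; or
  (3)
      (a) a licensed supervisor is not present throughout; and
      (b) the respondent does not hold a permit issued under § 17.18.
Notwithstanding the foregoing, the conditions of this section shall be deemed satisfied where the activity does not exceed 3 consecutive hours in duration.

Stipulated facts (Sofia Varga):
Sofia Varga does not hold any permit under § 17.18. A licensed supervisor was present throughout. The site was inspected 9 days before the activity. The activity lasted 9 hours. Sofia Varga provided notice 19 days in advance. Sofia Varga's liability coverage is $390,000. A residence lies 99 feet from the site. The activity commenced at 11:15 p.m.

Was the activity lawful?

No — unlawful.

(1) not (site inspected) — not met.
(a) start within hours — not satisfied.
(i) coverage ≥ $300,000 — satisfied.
(ii) ≥5 days' notice — satisfied.
So (b) is satisfied (T OR T).
(2): F AND T → false.
(a) not (supervisor present) — not satisfied.
(b) not (holds permit) — met.
So (3) is not satisfied (F AND T).
Overall = F OR F OR F = false.
Exception (≤ 3 hrs duration) — not satisfied.
Result: main false OR exception false → false.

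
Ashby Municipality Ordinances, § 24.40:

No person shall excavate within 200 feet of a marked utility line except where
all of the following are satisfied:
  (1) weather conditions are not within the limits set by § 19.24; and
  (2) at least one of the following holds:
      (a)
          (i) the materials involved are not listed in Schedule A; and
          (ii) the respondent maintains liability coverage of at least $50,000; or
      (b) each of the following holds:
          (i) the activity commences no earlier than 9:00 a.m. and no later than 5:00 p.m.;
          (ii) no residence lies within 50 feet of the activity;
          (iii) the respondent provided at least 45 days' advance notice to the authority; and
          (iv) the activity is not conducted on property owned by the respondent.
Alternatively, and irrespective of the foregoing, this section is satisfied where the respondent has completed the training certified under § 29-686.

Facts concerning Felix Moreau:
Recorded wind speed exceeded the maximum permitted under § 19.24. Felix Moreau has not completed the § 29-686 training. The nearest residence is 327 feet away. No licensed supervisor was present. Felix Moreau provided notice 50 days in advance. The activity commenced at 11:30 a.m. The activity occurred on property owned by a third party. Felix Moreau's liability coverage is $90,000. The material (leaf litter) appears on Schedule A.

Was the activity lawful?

(1) not (weather ok) — met.
(i) not (Schedule A material) — fails.
(ii) coverage ≥ $50,000 — holds.
So (a) is not satisfied (F AND T).
(i) start within hours — met.
(ii) no residence in 50 ft — satisfied.
(iii) ≥45 days' notice — met.
(iv) not (own property) — holds.
So (b) is satisfied (T AND T AND T AND T).
So (2) is satisfied (F OR T).
So Overall is satisfied (T AND T).
Exception (training certified) — not satisfied.
Result: main true OR exception false → true.

Yes — lawful.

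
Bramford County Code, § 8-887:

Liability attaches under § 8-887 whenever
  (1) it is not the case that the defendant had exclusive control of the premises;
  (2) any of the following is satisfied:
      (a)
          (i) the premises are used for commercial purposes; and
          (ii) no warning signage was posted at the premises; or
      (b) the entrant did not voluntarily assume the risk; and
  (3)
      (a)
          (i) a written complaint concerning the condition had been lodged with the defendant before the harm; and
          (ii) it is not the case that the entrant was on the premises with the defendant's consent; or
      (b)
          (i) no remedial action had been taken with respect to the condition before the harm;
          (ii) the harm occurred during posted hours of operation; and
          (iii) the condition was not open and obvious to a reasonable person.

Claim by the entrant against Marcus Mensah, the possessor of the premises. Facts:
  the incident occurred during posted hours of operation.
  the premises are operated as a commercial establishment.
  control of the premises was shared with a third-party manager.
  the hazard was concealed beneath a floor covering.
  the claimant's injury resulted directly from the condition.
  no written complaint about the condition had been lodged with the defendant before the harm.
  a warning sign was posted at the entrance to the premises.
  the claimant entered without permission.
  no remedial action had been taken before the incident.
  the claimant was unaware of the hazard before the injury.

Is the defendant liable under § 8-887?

Yes — liable.

(1) not (exclusive control) — satisfied.
(i) commercial use — met.
(ii) no signage posted — fails.
(a) = T AND F = false.
(b) no assumed risk — met.
So (2) is satisfied (F OR T).
(i) complaint lodged — not met.
(ii) not (consent to enter) — satisfied.
(a): F AND T → false.
(i) no remedial action — met.
(ii) during posted hours — satisfied.
(iii) not open/obvious — satisfied.
So (b) is satisfied (T AND T AND T).
(3) = F OR T = true.
So Overall is satisfied (T AND T AND T).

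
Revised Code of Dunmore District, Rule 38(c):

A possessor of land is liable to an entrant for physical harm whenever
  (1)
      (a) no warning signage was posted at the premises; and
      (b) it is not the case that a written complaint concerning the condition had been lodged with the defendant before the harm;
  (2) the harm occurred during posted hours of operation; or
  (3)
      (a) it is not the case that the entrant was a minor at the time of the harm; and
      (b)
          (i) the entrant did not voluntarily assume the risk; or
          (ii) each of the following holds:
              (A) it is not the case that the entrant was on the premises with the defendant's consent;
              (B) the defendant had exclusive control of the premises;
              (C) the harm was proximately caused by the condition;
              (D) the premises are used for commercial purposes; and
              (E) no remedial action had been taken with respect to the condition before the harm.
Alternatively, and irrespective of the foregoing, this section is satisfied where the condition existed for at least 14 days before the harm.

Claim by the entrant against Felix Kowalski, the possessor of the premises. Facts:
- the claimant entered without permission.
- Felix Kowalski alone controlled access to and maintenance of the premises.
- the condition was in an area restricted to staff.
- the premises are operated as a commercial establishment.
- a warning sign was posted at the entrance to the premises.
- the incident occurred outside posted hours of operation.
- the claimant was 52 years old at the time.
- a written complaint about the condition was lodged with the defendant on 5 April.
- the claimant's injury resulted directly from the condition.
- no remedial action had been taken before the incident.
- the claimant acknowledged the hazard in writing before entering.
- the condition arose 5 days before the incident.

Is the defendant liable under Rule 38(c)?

Yes — liable.

(a) no signage posted — not satisfied.
(b) not (complaint lodged) — fails.
(1): F AND F → false.
(2) during posted hours — fails.
(a) not (entrant a minor) — satisfied.
(i) no assumed risk — not met.
(A) not (consent to enter) — holds.
(B) exclusive control — satisfied.
(C) proximate cause — satisfied.
(D) commercial use — holds.
(E) no remedial action — holds.
(ii) = T AND T AND T AND T AND T = true.
So (b) is satisfied (F OR T).
(3): T AND T → true.
Overall: F OR F OR T → true.
Exception (condition ≥14 days old) — not satisfied.
Result: main true OR exception false → true.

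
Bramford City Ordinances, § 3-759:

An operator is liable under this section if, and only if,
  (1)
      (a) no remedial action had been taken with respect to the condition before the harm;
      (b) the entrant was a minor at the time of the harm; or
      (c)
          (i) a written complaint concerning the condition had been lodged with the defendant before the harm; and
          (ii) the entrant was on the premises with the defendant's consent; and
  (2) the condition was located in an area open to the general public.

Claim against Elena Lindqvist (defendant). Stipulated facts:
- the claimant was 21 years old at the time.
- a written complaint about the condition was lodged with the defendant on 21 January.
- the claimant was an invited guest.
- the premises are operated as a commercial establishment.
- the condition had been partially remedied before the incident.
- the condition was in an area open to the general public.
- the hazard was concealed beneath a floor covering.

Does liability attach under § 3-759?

Yes — liable.

(a) no remedial action — fails.
(b) entrant a minor — fails.
(i) complaint lodged — satisfied.
(ii) consent to enter — met.
So (c) is satisfied (T AND T).
(1): F OR F OR T → true.
(2) public area — holds.
Overall: T AND T → true.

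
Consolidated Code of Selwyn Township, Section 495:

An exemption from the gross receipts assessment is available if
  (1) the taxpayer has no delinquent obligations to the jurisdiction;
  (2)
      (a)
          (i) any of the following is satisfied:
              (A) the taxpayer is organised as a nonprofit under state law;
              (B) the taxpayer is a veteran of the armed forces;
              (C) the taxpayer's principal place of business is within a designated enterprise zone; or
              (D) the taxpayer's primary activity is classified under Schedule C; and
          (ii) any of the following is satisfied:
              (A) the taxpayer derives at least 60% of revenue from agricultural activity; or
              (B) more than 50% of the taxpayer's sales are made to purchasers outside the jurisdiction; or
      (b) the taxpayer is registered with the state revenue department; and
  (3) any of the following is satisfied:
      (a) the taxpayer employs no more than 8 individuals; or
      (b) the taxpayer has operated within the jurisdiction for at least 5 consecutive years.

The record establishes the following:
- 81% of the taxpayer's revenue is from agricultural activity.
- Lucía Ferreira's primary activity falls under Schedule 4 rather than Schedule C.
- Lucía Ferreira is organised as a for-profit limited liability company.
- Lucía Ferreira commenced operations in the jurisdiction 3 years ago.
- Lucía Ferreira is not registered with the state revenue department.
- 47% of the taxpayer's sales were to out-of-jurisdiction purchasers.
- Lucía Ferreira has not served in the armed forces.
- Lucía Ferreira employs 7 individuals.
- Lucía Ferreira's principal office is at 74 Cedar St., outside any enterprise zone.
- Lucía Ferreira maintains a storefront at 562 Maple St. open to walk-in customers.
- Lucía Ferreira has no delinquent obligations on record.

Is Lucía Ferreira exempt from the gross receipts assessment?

No — not exempt.

(1) no delinquency — met.
(A) nonprofit — not satisfied.
(B) veteran — fails.
(C) in enterprise zone — fails.
(D) Schedule C activity — not satisfied.
(i): F OR F OR F OR F → false.
(A) ≥60% agricultural — met.
(B) >50% out-of-jur. sales — fails.
So (ii) is satisfied (T OR F).
(a) = F AND T = false.
(b) state-registered — not met.
(2) = F OR F = false.
(a) ≤ 8 employees — holds.
(b) ≥ 5 yrs in jurisdiction — fails.
(3) = T OR F = true.
So Overall is not satisfied (T AND F AND T).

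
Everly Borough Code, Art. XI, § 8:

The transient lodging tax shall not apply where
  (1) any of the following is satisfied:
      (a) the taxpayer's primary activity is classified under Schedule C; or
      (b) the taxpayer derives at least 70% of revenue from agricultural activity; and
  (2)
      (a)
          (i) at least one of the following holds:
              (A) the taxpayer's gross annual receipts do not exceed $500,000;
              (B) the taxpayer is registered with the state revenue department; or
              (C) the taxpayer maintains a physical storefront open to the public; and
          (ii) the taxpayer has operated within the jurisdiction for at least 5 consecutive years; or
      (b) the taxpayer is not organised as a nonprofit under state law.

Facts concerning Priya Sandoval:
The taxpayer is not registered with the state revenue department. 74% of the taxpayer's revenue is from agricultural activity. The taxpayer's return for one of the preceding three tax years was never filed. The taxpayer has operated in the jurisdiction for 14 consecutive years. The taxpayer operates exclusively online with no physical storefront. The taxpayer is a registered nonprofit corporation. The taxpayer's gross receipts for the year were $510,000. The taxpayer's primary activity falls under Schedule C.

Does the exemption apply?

(a) Schedule C activity — holds.
(b) ≥70% agricultural — met.
So (1) is satisfied (T OR T).
(A) receipts ≤ $500,000 — not met.
(B) state-registered — not satisfied.
(C) has storefront — not met.
(i) = F OR F OR F = false.
(ii) ≥ 5 yrs in jurisdiction — satisfied.
So (a) is not satisfied (F AND T).
(b) not (nonprofit) — not met.
(2): F OR F → false.
Overall = T AND F = false.

No — not exempt.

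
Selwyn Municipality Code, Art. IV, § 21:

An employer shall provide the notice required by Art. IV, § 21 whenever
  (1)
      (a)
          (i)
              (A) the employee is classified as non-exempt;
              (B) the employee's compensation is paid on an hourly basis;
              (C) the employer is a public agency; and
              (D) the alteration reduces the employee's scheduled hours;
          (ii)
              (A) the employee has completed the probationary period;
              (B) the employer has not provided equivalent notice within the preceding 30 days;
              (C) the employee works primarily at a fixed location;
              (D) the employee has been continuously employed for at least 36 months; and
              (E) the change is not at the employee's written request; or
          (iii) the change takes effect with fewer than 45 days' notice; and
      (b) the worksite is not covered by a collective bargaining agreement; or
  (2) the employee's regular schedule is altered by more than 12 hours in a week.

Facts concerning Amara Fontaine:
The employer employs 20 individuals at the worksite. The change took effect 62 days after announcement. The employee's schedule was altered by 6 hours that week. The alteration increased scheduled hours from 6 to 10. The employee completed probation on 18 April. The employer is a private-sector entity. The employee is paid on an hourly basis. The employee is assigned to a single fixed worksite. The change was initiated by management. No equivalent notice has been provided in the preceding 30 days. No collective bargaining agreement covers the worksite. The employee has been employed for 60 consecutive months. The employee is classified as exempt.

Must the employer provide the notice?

Yes — required.

(A) non-exempt — not satisfied.
(B) hourly-paid — satisfied.
(C) public agency — not met.
(D) hours reduced — fails.
So (i) is not satisfied (F AND T AND F AND F).
(A) past probation — met.
(B) no recent notice — met.
(C) fixed location — holds.
(D) tenure ≥ 36 mo. — satisfied.
(E) not employee-requested — holds.
(ii) = T AND T AND T AND T AND T = true.
(iii) < 45 days' notice — fails.
So (a) is satisfied (F OR T OR F).
(b) no CBA — satisfied.
(1): T AND T → true.
(2) schedule shift > 12h — not satisfied.
So Overall is satisfied (T OR F).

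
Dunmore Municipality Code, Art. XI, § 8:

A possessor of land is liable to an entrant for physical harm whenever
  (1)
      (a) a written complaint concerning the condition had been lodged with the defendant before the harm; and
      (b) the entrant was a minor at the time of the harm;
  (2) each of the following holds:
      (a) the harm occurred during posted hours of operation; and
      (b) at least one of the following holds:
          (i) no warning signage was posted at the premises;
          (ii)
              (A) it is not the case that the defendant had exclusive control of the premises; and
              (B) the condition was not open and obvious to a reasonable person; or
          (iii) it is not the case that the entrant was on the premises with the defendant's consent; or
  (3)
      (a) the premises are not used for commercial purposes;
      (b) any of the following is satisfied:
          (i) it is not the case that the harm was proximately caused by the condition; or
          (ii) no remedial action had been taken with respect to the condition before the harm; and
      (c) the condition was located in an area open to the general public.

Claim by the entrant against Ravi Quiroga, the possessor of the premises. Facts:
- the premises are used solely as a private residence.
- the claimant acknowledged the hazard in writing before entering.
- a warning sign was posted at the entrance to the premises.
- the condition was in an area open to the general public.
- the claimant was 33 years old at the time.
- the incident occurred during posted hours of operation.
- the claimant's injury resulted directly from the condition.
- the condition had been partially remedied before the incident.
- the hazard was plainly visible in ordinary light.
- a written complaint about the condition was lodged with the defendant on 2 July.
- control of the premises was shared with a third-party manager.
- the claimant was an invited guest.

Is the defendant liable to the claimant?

(a) complaint lodged — satisfied.
(b) entrant a minor — not satisfied.
(1) = T AND F = false.
(a) during posted hours — holds.
(i) no signage posted — not met.
(A) not (exclusive control) — holds.
(B) not open/obvious — fails.
(ii): T AND F → false.
(iii) not (consent to enter) — fails.
(b): F OR F OR F → false.
(2): T AND F → false.
(a) not (commercial use) — met.
(i) not (proximate cause) — fails.
(ii) no remedial action — not satisfied.
(b) = F OR F = false.
(c) public area — holds.
(3) = T AND F AND T = false.
So Overall is not satisfied (F OR F OR F).

No — not liable.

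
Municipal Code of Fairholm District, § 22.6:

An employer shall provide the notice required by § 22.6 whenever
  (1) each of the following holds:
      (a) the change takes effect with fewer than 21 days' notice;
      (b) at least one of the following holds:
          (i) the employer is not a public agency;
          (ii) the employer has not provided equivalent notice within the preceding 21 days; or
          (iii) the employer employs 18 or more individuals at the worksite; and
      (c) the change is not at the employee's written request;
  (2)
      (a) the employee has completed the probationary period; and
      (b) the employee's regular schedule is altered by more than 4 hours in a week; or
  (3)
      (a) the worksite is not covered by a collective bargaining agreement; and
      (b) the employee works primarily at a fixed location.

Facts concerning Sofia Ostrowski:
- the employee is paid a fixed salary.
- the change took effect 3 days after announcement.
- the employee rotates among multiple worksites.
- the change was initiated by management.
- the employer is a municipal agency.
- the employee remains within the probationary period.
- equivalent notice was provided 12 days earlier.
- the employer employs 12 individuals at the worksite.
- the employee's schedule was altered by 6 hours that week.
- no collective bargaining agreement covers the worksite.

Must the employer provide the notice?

(a) < 21 days' notice — holds.
(i) not (public agency) — not satisfied.
(ii) no recent notice — not satisfied.
(iii) ≥ 18 at site — not met.
(b): F OR F OR F → false.
(c) not employee-requested — satisfied.
(1) = T AND F AND T = false.
(a) past probation — not satisfied.
(b) schedule shift > 4h — satisfied.
So (2) is not satisfied (F AND T).
(a) no CBA — holds.
(b) fixed location — not satisfied.
(3): T AND F → false.
So Overall is not satisfied (F OR F OR F).

No — not required.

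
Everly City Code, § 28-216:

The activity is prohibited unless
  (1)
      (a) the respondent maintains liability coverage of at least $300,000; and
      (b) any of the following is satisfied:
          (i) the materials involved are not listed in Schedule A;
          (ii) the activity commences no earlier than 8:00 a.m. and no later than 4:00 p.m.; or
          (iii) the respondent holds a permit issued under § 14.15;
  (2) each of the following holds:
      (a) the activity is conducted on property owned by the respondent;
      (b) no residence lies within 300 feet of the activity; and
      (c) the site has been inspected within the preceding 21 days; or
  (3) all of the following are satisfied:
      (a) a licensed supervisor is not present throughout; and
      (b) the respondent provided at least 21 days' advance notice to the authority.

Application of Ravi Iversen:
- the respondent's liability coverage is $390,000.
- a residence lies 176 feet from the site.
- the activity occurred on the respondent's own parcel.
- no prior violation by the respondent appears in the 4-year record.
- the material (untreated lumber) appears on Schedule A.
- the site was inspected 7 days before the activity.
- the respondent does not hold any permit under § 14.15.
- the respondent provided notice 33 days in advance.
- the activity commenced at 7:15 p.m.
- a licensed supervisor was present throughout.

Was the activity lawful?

No — unlawful.

(a) coverage ≥ $300,000 — satisfied.
(i) not (Schedule A material) — fails.
(ii) start within hours — fails.
(iii) holds permit — not satisfied.
(b) = F OR F OR F = false.
(1) = T AND F = false.
(a) own property — met.
(b) no residence in 300 ft — not met.
(c) site inspected — satisfied.
(2): T AND F AND T → false.
(a) not (supervisor present) — not met.
(b) ≥21 days' notice — met.
So (3) is not satisfied (F AND T).
Overall: F OR F OR F → false.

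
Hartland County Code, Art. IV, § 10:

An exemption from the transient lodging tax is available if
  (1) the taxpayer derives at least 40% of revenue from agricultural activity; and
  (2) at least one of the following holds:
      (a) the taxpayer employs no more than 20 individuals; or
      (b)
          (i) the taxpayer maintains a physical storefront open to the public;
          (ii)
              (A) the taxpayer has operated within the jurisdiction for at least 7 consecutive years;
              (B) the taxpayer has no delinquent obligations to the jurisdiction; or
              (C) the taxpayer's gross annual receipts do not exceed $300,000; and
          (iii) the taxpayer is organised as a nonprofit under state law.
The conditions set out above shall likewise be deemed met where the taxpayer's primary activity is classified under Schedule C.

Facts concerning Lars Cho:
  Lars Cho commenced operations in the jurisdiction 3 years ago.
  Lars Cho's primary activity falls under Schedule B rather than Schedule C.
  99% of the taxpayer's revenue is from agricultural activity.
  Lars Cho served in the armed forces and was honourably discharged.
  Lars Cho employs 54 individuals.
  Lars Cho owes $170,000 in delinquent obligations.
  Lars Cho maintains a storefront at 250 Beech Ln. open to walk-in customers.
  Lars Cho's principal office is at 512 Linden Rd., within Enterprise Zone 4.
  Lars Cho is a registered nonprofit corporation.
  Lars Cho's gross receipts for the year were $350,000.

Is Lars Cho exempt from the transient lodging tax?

No — not exempt.

(1) ≥40% agricultural — met.
(a) ≤ 20 employees — not met.
(i) has storefront — satisfied.
(A) ≥ 7 yrs in jurisdiction — not met.
(B) no delinquency — fails.
(C) receipts ≤ $300,000 — fails.
So (ii) is not satisfied (F OR F OR F).
(iii) nonprofit — holds.
(b) = T AND F AND T = false.
(2) = F OR F = false.
Overall = T AND F = false.
Exception (Schedule C activity) — not satisfied.
Result: main false OR exception false → false.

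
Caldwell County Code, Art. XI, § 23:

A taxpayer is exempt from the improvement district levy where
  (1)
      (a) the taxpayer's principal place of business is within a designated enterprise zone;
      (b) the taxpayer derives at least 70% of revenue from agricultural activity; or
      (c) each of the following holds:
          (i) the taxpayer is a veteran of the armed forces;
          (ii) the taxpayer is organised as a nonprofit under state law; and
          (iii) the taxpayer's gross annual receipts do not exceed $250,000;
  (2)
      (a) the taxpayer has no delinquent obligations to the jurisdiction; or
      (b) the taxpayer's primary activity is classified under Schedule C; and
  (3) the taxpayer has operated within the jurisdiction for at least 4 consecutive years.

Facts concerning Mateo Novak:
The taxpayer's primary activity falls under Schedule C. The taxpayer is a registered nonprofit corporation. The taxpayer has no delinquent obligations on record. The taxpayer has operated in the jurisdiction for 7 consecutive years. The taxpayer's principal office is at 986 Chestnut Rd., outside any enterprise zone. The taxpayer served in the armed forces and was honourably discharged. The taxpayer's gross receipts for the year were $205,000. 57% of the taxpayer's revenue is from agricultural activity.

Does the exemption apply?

Yes — exempt.

(a) in enterprise zone — fails.
(b) ≥70% agricultural — not met.
(i) veteran — holds.
(ii) nonprofit — met.
(iii) receipts ≤ $250,000 — met.
So (c) is satisfied (T AND T AND T).
(1) = F OR F OR T = true.
(a) no delinquency — met.
(b) Schedule C activity — met.
So (2) is satisfied (T OR T).
(3) ≥ 4 yrs in jurisdiction — holds.
Overall = T AND T AND T = true.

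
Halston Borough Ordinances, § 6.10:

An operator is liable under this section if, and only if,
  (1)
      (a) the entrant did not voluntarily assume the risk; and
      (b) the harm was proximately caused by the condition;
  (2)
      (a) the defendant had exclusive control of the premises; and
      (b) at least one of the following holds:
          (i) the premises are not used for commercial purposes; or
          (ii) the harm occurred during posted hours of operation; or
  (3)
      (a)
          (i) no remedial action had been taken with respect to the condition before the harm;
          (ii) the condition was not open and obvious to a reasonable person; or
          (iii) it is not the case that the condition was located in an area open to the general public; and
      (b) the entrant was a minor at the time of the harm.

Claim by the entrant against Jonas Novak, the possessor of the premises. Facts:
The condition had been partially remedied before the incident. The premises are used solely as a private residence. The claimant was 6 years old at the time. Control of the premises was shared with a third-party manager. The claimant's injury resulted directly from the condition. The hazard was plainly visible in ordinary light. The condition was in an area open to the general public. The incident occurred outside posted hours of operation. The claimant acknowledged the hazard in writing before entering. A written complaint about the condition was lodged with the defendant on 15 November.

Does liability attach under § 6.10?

(a) no assumed risk — not satisfied.
(b) proximate cause — met.
(1): F AND T → false.
(a) exclusive control — fails.
(i) not (commercial use) — holds.
(ii) during posted hours — not met.
(b) = T OR F = true.
(2): F AND T → false.
(i) no remedial action — not met.
(ii) not open/obvious — not met.
(iii) not (public area) — not met.
(a): F OR F OR F → false.
(b) entrant a minor — holds.
(3) = F AND T = false.
Overall = F OR F OR F = false.

No — not liable.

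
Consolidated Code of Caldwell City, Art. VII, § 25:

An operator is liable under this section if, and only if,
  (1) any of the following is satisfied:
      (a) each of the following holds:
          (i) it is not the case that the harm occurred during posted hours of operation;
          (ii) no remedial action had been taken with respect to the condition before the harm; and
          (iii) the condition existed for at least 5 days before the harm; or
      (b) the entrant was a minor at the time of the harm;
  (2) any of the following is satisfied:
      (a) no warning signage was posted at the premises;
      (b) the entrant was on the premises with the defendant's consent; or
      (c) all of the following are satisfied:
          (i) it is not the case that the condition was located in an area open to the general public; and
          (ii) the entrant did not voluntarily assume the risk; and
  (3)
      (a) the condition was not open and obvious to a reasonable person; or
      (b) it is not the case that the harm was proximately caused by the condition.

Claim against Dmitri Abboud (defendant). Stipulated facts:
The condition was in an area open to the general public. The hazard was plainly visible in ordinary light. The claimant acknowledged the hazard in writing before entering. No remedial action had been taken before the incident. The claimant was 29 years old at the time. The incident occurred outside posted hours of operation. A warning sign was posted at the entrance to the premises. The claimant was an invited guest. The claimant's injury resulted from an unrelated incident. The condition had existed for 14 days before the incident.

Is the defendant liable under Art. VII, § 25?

Yes — liable.

(i) not (during posted hours) — satisfied.
(ii) no remedial action — holds.
(iii) condition ≥5 days old — met.
(a) = T AND T AND T = true.
(b) entrant a minor — not satisfied.
(1): T OR F → true.
(a) no signage posted — not met.
(b) consent to enter — holds.
(i) not (public area) — not met.
(ii) no assumed risk — not satisfied.
(c): F AND F → false.
(2): F OR T OR F → true.
(a) not open/obvious — not satisfied.
(b) not (proximate cause) — satisfied.
(3) = F OR T = true.
So Overall is satisfied (T AND T AND T).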